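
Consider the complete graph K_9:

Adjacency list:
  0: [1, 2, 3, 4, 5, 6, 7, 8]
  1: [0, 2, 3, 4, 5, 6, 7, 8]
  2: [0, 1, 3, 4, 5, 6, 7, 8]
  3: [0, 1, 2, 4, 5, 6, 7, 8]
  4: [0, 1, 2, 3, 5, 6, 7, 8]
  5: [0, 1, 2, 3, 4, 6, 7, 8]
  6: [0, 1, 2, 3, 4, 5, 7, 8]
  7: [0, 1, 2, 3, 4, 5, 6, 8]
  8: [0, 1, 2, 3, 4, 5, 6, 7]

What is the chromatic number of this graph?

In K_9, every vertex is adjacent to every other vertex.
Each vertex needs a unique color.
Chromatic number = 9.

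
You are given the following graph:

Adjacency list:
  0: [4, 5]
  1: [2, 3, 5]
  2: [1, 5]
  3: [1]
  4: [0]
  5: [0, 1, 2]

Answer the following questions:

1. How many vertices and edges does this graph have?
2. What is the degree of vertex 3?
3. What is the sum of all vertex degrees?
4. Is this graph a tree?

Count: 6 vertices, 6 edges.
Vertex 3 has neighbors [1], degree = 1.
Handshaking lemma: 2 * 6 = 12.
A tree on 6 vertices has 5 edges. This graph has 6 edges (1 extra). Not a tree.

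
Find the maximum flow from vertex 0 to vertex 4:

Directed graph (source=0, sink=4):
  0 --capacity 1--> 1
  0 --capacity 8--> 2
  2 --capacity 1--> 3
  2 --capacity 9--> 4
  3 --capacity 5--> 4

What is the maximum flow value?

Computing max flow:
  Flow on (0->2): 8/8
  Flow on (2->4): 8/9
Maximum flow = 8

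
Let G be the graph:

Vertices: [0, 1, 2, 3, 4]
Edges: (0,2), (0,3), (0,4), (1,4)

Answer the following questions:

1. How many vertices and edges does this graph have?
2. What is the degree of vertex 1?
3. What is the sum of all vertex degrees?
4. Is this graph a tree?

Count: 5 vertices, 4 edges.
Vertex 1 has neighbors [4], degree = 1.
Handshaking lemma: 2 * 4 = 8.
A graph is a tree iff it is connected and has exactly n-1 edges. This graph is connected (all 5 vertices in one component) and has 5-1 = 4 edges. It is a tree.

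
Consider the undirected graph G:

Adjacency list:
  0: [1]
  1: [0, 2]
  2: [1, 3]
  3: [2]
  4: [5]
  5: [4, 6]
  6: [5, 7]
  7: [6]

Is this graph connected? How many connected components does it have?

Checking connectivity: the graph has 2 connected component(s).
Components: [[0, 1, 2, 3], [4, 5, 6, 7]]. The graph is NOT connected.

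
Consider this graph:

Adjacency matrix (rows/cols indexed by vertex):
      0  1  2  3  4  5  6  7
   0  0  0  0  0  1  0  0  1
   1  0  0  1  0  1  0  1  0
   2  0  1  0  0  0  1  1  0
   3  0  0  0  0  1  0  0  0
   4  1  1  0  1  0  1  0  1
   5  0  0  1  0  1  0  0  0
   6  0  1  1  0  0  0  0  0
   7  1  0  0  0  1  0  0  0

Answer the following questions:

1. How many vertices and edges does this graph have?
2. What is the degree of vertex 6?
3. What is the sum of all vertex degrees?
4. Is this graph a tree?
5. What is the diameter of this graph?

Count: 8 vertices, 10 edges.
Vertex 6 has neighbors [1, 2], degree = 2.
Handshaking lemma: 2 * 10 = 20.
A tree on 8 vertices has 7 edges. This graph has 10 edges (3 extra). Not a tree.
Diameter (longest shortest path) = 3.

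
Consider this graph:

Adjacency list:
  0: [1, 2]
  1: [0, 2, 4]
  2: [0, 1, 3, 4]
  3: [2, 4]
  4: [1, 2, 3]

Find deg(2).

Vertex 2 has neighbors [0, 1, 3, 4], so deg(2) = 4.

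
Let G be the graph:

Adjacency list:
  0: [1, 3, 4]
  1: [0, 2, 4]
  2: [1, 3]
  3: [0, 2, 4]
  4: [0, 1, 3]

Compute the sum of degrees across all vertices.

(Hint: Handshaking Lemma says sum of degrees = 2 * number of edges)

Count edges: 7 edges.
By Handshaking Lemma: sum of degrees = 2 * 7 = 14.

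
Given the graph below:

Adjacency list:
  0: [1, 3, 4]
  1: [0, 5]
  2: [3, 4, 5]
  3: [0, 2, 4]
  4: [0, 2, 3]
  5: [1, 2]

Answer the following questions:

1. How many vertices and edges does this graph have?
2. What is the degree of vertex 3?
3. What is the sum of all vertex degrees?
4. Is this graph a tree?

Count: 6 vertices, 8 edges.
Vertex 3 has neighbors [0, 2, 4], degree = 3.
Handshaking lemma: 2 * 8 = 16.
A tree on 6 vertices has 5 edges. This graph has 8 edges (3 extra). Not a tree.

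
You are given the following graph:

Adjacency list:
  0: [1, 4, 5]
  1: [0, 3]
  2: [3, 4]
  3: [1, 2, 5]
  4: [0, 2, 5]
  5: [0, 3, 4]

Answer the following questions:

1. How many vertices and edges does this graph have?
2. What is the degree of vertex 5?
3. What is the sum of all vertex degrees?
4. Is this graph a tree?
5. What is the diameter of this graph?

Count: 6 vertices, 8 edges.
Vertex 5 has neighbors [0, 3, 4], degree = 3.
Handshaking lemma: 2 * 8 = 16.
A tree on 6 vertices has 5 edges. This graph has 8 edges (3 extra). Not a tree.
Diameter (longest shortest path) = 2.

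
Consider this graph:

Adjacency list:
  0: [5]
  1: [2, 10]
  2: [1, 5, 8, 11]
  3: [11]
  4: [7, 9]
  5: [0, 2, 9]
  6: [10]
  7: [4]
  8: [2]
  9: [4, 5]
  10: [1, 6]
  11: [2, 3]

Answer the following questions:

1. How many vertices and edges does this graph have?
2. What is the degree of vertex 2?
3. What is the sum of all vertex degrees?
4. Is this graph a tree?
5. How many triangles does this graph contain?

Count: 12 vertices, 11 edges.
Vertex 2 has neighbors [1, 5, 8, 11], degree = 4.
Handshaking lemma: 2 * 11 = 22.
A graph is a tree iff it is connected and has exactly n-1 edges. This graph is connected (all 12 vertices in one component) and has 12-1 = 11 edges. It is a tree.
Number of triangles = 0.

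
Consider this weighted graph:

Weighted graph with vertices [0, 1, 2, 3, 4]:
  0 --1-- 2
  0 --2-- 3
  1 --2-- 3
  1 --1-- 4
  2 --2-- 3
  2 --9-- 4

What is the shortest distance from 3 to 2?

Using Dijkstra's algorithm from vertex 3:
Shortest path: 3 -> 2
Total weight: 2 = 2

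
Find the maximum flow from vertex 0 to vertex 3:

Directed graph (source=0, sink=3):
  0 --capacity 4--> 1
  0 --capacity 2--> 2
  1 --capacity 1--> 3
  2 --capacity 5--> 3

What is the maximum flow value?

Computing max flow:
  Flow on (0->1): 1/4
  Flow on (0->2): 2/2
  Flow on (1->3): 1/1
  Flow on (2->3): 2/5
Maximum flow = 3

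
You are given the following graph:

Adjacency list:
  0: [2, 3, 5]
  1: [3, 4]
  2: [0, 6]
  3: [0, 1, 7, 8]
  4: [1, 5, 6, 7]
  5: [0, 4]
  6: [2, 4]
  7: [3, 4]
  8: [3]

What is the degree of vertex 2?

Vertex 2 has neighbors [0, 6], so deg(2) = 2.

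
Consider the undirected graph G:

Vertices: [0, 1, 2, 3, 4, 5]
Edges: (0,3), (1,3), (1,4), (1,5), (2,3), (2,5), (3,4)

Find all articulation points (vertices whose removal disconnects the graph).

An articulation point is a vertex whose removal disconnects the graph.
Articulation points: [3]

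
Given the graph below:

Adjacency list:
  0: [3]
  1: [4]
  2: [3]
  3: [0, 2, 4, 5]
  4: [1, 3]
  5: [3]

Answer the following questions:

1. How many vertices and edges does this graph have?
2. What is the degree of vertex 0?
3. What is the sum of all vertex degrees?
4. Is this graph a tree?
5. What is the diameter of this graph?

Count: 6 vertices, 5 edges.
Vertex 0 has neighbors [3], degree = 1.
Handshaking lemma: 2 * 5 = 10.
A graph is a tree iff it is connected and has exactly n-1 edges. This graph is connected (all 6 vertices in one component) and has 6-1 = 5 edges. It is a tree.
Diameter (longest shortest path) = 3.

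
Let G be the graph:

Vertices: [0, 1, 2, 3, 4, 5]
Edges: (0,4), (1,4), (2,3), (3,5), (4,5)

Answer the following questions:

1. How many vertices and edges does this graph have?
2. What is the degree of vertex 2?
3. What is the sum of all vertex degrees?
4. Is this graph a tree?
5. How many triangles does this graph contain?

Count: 6 vertices, 5 edges.
Vertex 2 has neighbors [3], degree = 1.
Handshaking lemma: 2 * 5 = 10.
A graph is a tree iff it is connected and has exactly n-1 edges. This graph is connected (all 6 vertices in one component) and has 6-1 = 5 edges. It is a tree.
Number of triangles = 0.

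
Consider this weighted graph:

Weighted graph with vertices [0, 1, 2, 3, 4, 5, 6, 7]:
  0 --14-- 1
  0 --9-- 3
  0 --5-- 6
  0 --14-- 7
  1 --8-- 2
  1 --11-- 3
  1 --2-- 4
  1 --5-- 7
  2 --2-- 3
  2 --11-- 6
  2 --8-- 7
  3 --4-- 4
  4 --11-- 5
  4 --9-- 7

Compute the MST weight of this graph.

Applying Kruskal's algorithm (sort edges by weight, add if no cycle):
  Add (1,4) w=2
  Add (2,3) w=2
  Add (3,4) w=4
  Add (0,6) w=5
  Add (1,7) w=5
  Skip (1,2) w=8 (creates cycle)
  Skip (2,7) w=8 (creates cycle)
  Add (0,3) w=9
  Skip (4,7) w=9 (creates cycle)
  Skip (1,3) w=11 (creates cycle)
  Skip (2,6) w=11 (creates cycle)
  Add (4,5) w=11
  Skip (0,7) w=14 (creates cycle)
  Skip (0,1) w=14 (creates cycle)
MST weight = 38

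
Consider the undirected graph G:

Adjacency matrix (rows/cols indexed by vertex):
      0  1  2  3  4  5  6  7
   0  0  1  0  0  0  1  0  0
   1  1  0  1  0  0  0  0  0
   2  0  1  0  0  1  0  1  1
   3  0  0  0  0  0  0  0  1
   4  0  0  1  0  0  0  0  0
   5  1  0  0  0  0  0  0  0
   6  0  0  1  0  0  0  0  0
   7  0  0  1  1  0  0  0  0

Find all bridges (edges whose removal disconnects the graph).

A bridge is an edge whose removal increases the number of connected components.
Bridges found: (0,1), (0,5), (1,2), (2,4), (2,6), (2,7), (3,7)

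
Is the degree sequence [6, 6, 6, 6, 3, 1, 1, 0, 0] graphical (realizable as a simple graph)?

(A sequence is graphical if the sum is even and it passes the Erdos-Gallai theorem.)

Sum of degrees = 29. Sum is odd, so the sequence is NOT graphical.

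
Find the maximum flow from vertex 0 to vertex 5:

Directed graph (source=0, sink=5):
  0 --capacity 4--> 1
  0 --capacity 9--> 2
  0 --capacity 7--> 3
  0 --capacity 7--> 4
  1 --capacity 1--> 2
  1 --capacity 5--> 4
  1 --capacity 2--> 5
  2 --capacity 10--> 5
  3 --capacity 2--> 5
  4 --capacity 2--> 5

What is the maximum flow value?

Computing max flow:
  Flow on (0->1): 3/4
  Flow on (0->2): 9/9
  Flow on (0->3): 2/7
  Flow on (0->4): 2/7
  Flow on (1->2): 1/1
  Flow on (1->5): 2/2
  Flow on (2->5): 10/10
  Flow on (3->5): 2/2
  Flow on (4->5): 2/2
Maximum flow = 16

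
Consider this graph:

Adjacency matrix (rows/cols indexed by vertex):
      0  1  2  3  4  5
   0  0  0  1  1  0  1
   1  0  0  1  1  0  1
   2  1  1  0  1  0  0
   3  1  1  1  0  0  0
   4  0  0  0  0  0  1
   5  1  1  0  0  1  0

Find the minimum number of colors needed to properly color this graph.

The graph has a maximum clique of size 3 (lower bound on chromatic number).
A valid 3-coloring: {0: 0, 1: 0, 2: 1, 3: 2, 4: 0, 5: 1}.
Chromatic number = 3.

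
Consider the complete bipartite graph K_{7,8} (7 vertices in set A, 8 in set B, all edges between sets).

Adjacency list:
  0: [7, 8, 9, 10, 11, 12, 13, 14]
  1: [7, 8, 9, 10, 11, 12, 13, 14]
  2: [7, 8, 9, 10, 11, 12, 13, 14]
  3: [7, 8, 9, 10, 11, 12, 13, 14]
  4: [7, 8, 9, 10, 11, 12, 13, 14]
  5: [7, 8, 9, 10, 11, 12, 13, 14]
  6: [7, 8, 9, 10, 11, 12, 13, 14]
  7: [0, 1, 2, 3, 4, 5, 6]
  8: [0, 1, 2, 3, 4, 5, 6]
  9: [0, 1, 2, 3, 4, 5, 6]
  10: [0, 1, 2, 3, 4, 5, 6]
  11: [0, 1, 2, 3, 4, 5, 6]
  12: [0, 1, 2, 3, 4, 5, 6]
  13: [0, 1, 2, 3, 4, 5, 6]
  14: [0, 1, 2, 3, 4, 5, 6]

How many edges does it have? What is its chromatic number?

K_{7,8} has 7 * 8 = 56 edges.
Bipartite graphs have chromatic number 2 (color each partition differently).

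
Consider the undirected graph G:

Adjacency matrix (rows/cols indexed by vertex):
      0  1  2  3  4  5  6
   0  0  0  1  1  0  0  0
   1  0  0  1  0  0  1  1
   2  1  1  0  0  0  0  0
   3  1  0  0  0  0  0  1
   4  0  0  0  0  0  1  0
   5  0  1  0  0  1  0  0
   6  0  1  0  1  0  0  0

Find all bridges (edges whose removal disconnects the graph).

A bridge is an edge whose removal increases the number of connected components.
Bridges found: (1,5), (4,5)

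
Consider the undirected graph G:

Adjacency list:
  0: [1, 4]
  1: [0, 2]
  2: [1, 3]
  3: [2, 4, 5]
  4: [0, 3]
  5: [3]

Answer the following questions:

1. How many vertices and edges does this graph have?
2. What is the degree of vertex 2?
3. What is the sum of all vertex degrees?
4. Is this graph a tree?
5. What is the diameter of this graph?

Count: 6 vertices, 6 edges.
Vertex 2 has neighbors [1, 3], degree = 2.
Handshaking lemma: 2 * 6 = 12.
A tree on 6 vertices has 5 edges. This graph has 6 edges (1 extra). Not a tree.
Diameter (longest shortest path) = 3.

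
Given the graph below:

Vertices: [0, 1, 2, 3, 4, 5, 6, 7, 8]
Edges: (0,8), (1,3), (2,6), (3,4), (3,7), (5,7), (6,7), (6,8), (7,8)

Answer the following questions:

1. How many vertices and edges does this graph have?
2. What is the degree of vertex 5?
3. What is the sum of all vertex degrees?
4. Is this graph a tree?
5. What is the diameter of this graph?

Count: 9 vertices, 9 edges.
Vertex 5 has neighbors [7], degree = 1.
Handshaking lemma: 2 * 9 = 18.
A tree on 9 vertices has 8 edges. This graph has 9 edges (1 extra). Not a tree.
Diameter (longest shortest path) = 4.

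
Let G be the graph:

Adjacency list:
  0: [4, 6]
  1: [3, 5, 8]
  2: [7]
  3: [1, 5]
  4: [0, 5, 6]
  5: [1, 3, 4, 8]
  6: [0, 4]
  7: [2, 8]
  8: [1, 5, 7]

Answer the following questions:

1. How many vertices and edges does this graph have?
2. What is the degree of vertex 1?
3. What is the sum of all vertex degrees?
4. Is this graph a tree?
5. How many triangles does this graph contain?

Count: 9 vertices, 11 edges.
Vertex 1 has neighbors [3, 5, 8], degree = 3.
Handshaking lemma: 2 * 11 = 22.
A tree on 9 vertices has 8 edges. This graph has 11 edges (3 extra). Not a tree.
Number of triangles = 3.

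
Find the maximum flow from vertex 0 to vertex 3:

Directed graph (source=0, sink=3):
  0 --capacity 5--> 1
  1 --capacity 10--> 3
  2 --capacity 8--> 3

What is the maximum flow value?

Computing max flow:
  Flow on (0->1): 5/5
  Flow on (1->3): 5/10
Maximum flow = 5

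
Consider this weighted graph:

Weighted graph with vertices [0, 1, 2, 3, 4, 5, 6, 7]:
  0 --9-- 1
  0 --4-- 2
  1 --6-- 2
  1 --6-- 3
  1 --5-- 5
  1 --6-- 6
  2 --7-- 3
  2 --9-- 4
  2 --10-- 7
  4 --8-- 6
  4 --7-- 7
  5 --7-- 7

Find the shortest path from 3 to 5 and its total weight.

Using Dijkstra's algorithm from vertex 3:
Shortest path: 3 -> 1 -> 5
Total weight: 6 + 5 = 11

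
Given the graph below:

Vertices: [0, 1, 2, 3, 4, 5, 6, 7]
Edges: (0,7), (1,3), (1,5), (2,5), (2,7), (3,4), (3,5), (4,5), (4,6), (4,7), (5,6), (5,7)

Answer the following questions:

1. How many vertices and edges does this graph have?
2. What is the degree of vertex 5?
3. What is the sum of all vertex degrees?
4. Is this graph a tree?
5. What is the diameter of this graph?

Count: 8 vertices, 12 edges.
Vertex 5 has neighbors [1, 2, 3, 4, 6, 7], degree = 6.
Handshaking lemma: 2 * 12 = 24.
A tree on 8 vertices has 7 edges. This graph has 12 edges (5 extra). Not a tree.
Diameter (longest shortest path) = 3.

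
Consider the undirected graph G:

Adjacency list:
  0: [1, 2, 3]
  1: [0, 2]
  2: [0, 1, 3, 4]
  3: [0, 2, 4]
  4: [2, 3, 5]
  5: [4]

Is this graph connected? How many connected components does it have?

Checking connectivity: the graph has 1 connected component(s).
All vertices are reachable from each other. The graph IS connected.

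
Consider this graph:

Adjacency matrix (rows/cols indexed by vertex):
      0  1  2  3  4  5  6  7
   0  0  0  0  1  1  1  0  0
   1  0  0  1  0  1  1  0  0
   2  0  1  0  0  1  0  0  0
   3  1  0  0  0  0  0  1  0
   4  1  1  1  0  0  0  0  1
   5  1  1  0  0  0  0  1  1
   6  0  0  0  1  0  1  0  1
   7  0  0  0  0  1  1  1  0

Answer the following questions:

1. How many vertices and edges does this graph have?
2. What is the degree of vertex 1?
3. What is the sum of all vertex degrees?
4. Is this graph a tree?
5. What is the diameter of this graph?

Count: 8 vertices, 12 edges.
Vertex 1 has neighbors [2, 4, 5], degree = 3.
Handshaking lemma: 2 * 12 = 24.
A tree on 8 vertices has 7 edges. This graph has 12 edges (5 extra). Not a tree.
Diameter (longest shortest path) = 3.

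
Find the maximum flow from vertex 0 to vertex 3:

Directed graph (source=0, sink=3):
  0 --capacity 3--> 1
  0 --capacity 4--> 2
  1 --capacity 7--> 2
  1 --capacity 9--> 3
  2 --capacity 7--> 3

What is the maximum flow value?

Computing max flow:
  Flow on (0->1): 3/3
  Flow on (0->2): 4/4
  Flow on (1->3): 3/9
  Flow on (2->3): 4/7
Maximum flow = 7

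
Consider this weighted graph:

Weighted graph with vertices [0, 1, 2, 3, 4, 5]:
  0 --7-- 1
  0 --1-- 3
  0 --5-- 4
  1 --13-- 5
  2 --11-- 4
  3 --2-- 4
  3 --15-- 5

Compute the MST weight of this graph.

Applying Kruskal's algorithm (sort edges by weight, add if no cycle):
  Add (0,3) w=1
  Add (3,4) w=2
  Skip (0,4) w=5 (creates cycle)
  Add (0,1) w=7
  Add (2,4) w=11
  Add (1,5) w=13
  Skip (3,5) w=15 (creates cycle)
MST weight = 34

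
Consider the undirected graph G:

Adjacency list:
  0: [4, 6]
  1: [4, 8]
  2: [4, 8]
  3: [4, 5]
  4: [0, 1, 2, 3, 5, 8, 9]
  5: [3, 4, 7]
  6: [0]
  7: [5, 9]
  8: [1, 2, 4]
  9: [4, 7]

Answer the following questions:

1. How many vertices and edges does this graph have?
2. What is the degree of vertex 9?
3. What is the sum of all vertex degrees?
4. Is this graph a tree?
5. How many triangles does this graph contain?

Count: 10 vertices, 13 edges.
Vertex 9 has neighbors [4, 7], degree = 2.
Handshaking lemma: 2 * 13 = 26.
A tree on 10 vertices has 9 edges. This graph has 13 edges (4 extra). Not a tree.
Number of triangles = 3.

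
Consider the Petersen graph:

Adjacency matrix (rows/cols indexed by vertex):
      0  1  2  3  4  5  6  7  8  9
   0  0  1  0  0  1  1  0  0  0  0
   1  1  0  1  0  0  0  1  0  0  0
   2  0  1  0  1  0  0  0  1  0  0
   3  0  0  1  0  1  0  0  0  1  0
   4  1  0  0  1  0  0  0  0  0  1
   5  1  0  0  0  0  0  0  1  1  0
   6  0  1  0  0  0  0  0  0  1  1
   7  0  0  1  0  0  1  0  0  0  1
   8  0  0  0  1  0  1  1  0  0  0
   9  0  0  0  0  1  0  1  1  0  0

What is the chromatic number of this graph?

The Petersen graph contains odd cycles (e.g. the outer 5-cycle), so chi >= 3.
A proper 3-coloring exists (it is a well-known 3-chromatic graph).
Chromatic number = 3.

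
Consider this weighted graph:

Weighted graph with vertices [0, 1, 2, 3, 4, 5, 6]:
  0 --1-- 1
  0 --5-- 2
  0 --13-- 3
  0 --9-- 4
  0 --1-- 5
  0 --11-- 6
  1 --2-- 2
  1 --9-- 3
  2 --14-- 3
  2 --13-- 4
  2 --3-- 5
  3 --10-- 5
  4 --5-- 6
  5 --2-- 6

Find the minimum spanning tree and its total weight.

Applying Kruskal's algorithm (sort edges by weight, add if no cycle):
  Add (0,5) w=1
  Add (0,1) w=1
  Add (1,2) w=2
  Add (5,6) w=2
  Skip (2,5) w=3 (creates cycle)
  Skip (0,2) w=5 (creates cycle)
  Add (4,6) w=5
  Skip (0,4) w=9 (creates cycle)
  Add (1,3) w=9
  Skip (3,5) w=10 (creates cycle)
  Skip (0,6) w=11 (creates cycle)
  Skip (0,3) w=13 (creates cycle)
  Skip (2,4) w=13 (creates cycle)
  Skip (2,3) w=14 (creates cycle)
MST weight = 20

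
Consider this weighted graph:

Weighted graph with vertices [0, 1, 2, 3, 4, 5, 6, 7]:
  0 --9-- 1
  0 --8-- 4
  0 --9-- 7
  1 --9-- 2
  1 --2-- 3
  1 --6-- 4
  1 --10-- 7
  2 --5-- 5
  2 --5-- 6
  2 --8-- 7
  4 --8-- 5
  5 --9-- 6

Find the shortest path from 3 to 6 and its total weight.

Using Dijkstra's algorithm from vertex 3:
Shortest path: 3 -> 1 -> 2 -> 6
Total weight: 2 + 9 + 5 = 16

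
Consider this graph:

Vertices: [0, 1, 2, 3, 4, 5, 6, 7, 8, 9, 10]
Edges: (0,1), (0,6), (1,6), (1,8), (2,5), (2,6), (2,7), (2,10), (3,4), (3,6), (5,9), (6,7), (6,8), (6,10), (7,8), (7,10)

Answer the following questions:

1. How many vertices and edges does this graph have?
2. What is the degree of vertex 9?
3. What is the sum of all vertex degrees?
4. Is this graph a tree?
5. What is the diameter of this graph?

Count: 11 vertices, 16 edges.
Vertex 9 has neighbors [5], degree = 1.
Handshaking lemma: 2 * 16 = 32.
A tree on 11 vertices has 10 edges. This graph has 16 edges (6 extra). Not a tree.
Diameter (longest shortest path) = 5.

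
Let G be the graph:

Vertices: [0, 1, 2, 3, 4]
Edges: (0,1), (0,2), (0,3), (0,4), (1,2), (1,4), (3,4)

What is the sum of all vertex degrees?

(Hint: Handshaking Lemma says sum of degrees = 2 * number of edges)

Count edges: 7 edges.
By Handshaking Lemma: sum of degrees = 2 * 7 = 14.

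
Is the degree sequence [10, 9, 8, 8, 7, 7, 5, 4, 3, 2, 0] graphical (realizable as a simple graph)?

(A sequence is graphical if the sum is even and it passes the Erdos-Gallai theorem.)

Sum of degrees = 63. Sum is odd, so the sequence is NOT graphical.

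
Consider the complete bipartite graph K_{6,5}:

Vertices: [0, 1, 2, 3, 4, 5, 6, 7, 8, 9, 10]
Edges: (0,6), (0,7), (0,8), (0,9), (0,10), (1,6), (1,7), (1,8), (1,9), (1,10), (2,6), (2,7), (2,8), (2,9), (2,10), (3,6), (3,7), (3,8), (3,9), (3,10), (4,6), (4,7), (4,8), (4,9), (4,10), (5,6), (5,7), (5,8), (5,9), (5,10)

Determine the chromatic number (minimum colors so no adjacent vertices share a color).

K_{6,5} is bipartite: vertices split into two independent sets of size 6 and 5.
Color one set 0, the other 1. No adjacent vertices share a color.
Chromatic number = 2.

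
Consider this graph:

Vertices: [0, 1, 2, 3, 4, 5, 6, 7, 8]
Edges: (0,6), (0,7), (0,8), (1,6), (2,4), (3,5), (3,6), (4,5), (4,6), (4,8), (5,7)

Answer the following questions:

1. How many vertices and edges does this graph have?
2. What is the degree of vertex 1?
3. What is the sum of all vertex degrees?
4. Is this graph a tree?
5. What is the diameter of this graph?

Count: 9 vertices, 11 edges.
Vertex 1 has neighbors [6], degree = 1.
Handshaking lemma: 2 * 11 = 22.
A tree on 9 vertices has 8 edges. This graph has 11 edges (3 extra). Not a tree.
Diameter (longest shortest path) = 3.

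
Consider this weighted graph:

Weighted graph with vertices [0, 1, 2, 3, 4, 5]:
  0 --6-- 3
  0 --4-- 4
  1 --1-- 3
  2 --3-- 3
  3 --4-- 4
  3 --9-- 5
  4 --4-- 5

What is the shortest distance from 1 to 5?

Using Dijkstra's algorithm from vertex 1:
Shortest path: 1 -> 3 -> 4 -> 5
Total weight: 1 + 4 + 4 = 9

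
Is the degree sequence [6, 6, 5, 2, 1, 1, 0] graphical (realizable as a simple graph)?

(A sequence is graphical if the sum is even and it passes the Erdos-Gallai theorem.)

Sum of degrees = 21. Sum is odd, so the sequence is NOT graphical.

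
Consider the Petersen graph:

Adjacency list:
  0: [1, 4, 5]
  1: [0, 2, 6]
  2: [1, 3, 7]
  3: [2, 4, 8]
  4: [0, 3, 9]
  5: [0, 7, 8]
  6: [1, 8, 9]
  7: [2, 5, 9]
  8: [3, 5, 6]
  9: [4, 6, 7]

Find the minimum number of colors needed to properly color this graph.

The Petersen graph contains odd cycles (e.g. the outer 5-cycle), so chi >= 3.
A proper 3-coloring exists (it is a well-known 3-chromatic graph).
Chromatic number = 3.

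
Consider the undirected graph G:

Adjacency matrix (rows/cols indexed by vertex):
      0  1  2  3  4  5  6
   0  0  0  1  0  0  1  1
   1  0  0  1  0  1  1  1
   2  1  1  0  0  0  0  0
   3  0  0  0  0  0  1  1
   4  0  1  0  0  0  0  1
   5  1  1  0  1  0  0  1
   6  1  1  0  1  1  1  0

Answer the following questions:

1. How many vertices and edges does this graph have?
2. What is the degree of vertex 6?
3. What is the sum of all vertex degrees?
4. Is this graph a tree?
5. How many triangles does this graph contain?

Count: 7 vertices, 11 edges.
Vertex 6 has neighbors [0, 1, 3, 4, 5], degree = 5.
Handshaking lemma: 2 * 11 = 22.
A tree on 7 vertices has 6 edges. This graph has 11 edges (5 extra). Not a tree.
Number of triangles = 4.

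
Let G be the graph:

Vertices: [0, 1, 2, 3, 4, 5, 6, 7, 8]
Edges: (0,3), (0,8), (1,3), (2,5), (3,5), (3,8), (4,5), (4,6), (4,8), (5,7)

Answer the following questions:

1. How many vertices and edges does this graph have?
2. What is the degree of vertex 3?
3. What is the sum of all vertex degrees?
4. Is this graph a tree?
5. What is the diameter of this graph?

Count: 9 vertices, 10 edges.
Vertex 3 has neighbors [0, 1, 5, 8], degree = 4.
Handshaking lemma: 2 * 10 = 20.
A tree on 9 vertices has 8 edges. This graph has 10 edges (2 extra). Not a tree.
Diameter (longest shortest path) = 4.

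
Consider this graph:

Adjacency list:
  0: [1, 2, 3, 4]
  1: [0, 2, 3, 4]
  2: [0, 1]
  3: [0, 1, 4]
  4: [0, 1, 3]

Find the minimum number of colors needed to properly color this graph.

The graph has a maximum clique of size 4 (lower bound on chromatic number).
A valid 4-coloring: {0: 0, 1: 1, 2: 2, 3: 2, 4: 3}.
Chromatic number = 4.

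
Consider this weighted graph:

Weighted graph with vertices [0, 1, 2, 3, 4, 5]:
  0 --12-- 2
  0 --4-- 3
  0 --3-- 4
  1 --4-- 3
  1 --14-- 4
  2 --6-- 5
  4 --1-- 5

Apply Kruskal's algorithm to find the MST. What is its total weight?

Applying Kruskal's algorithm (sort edges by weight, add if no cycle):
  Add (4,5) w=1
  Add (0,4) w=3
  Add (0,3) w=4
  Add (1,3) w=4
  Add (2,5) w=6
  Skip (0,2) w=12 (creates cycle)
  Skip (1,4) w=14 (creates cycle)
MST weight = 18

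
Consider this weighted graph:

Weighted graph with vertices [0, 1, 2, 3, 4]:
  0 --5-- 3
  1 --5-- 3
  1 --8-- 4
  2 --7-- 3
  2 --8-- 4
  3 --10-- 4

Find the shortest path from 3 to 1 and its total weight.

Using Dijkstra's algorithm from vertex 3:
Shortest path: 3 -> 1
Total weight: 5 = 5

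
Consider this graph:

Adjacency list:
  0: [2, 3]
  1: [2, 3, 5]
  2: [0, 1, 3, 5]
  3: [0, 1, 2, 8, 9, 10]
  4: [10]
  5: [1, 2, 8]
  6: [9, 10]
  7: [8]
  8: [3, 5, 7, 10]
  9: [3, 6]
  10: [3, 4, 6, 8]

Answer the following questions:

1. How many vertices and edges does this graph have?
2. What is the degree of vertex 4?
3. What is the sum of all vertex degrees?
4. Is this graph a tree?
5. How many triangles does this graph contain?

Count: 11 vertices, 16 edges.
Vertex 4 has neighbors [10], degree = 1.
Handshaking lemma: 2 * 16 = 32.
A tree on 11 vertices has 10 edges. This graph has 16 edges (6 extra). Not a tree.
Number of triangles = 4.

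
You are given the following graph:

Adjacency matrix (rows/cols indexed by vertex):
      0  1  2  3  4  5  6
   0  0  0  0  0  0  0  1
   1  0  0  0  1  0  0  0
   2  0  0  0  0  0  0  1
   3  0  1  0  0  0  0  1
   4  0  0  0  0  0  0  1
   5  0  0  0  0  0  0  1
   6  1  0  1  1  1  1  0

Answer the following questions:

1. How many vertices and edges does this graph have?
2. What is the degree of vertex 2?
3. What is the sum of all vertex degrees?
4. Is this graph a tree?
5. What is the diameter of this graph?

Count: 7 vertices, 6 edges.
Vertex 2 has neighbors [6], degree = 1.
Handshaking lemma: 2 * 6 = 12.
A graph is a tree iff it is connected and has exactly n-1 edges. This graph is connected (all 7 vertices in one component) and has 7-1 = 6 edges. It is a tree.
Diameter (longest shortest path) = 3.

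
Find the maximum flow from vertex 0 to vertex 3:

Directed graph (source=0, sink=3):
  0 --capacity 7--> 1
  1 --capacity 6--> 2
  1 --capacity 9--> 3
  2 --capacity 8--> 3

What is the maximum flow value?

Computing max flow:
  Flow on (0->1): 7/7
  Flow on (1->3): 7/9
Maximum flow = 7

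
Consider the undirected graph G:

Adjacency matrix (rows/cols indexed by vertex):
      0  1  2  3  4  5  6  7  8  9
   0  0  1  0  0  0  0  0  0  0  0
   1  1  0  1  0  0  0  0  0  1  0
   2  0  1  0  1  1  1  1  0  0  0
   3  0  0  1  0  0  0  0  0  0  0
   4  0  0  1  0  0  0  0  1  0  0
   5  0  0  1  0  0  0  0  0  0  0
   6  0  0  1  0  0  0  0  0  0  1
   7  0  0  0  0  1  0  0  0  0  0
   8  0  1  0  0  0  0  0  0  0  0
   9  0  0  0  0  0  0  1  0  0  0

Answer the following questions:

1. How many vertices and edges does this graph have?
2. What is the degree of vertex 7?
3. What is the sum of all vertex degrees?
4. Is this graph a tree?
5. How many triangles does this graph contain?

Count: 10 vertices, 9 edges.
Vertex 7 has neighbors [4], degree = 1.
Handshaking lemma: 2 * 9 = 18.
A graph is a tree iff it is connected and has exactly n-1 edges. This graph is connected (all 10 vertices in one component) and has 10-1 = 9 edges. It is a tree.
Number of triangles = 0.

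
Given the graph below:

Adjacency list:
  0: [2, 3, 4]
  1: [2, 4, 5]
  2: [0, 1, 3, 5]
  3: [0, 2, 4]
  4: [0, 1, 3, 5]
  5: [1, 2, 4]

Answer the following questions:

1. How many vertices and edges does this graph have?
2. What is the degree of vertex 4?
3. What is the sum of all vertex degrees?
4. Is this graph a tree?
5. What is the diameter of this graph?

Count: 6 vertices, 10 edges.
Vertex 4 has neighbors [0, 1, 3, 5], degree = 4.
Handshaking lemma: 2 * 10 = 20.
A tree on 6 vertices has 5 edges. This graph has 10 edges (5 extra). Not a tree.
Diameter (longest shortest path) = 2.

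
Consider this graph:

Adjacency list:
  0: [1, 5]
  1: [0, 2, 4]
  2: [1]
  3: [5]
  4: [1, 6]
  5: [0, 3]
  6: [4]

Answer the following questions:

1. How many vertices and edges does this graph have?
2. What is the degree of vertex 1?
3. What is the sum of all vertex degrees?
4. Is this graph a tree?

Count: 7 vertices, 6 edges.
Vertex 1 has neighbors [0, 2, 4], degree = 3.
Handshaking lemma: 2 * 6 = 12.
A graph is a tree iff it is connected and has exactly n-1 edges. This graph is connected (all 7 vertices in one component) and has 7-1 = 6 edges. It is a tree.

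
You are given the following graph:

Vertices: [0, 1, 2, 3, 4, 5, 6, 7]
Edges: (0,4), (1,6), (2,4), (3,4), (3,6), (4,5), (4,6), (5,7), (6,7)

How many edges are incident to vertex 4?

Vertex 4 has neighbors [0, 2, 3, 5, 6], so deg(4) = 5.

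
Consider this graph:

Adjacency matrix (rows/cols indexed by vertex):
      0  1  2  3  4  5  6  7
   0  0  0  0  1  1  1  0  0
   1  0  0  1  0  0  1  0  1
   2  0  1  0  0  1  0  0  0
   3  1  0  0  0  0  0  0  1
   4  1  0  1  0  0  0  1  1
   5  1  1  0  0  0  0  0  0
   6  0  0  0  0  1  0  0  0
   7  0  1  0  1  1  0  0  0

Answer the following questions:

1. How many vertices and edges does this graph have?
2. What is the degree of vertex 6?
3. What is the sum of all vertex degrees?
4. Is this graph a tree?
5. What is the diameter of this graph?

Count: 8 vertices, 10 edges.
Vertex 6 has neighbors [4], degree = 1.
Handshaking lemma: 2 * 10 = 20.
A tree on 8 vertices has 7 edges. This graph has 10 edges (3 extra). Not a tree.
Diameter (longest shortest path) = 3.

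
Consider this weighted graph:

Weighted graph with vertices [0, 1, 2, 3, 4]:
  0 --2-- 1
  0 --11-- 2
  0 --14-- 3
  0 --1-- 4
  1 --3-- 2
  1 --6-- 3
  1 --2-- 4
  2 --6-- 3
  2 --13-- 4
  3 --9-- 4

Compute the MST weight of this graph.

Applying Kruskal's algorithm (sort edges by weight, add if no cycle):
  Add (0,4) w=1
  Add (0,1) w=2
  Skip (1,4) w=2 (creates cycle)
  Add (1,2) w=3
  Add (1,3) w=6
  Skip (2,3) w=6 (creates cycle)
  Skip (3,4) w=9 (creates cycle)
  Skip (0,2) w=11 (creates cycle)
  Skip (2,4) w=13 (creates cycle)
  Skip (0,3) w=14 (creates cycle)
MST weight = 12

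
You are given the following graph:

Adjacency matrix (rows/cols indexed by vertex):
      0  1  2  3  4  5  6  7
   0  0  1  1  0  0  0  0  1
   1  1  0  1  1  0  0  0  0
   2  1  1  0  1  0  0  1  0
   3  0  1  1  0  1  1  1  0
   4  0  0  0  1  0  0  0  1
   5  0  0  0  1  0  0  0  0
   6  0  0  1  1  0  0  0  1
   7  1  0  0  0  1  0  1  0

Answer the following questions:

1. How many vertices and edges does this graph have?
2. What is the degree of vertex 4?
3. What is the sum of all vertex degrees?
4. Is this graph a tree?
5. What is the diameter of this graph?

Count: 8 vertices, 12 edges.
Vertex 4 has neighbors [3, 7], degree = 2.
Handshaking lemma: 2 * 12 = 24.
A tree on 8 vertices has 7 edges. This graph has 12 edges (5 extra). Not a tree.
Diameter (longest shortest path) = 3.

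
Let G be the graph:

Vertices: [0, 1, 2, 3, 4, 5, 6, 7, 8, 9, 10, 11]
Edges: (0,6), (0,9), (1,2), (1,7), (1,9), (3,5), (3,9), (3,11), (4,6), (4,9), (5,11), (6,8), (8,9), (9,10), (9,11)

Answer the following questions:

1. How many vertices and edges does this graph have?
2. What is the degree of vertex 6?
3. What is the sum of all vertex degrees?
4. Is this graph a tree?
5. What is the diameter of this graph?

Count: 12 vertices, 15 edges.
Vertex 6 has neighbors [0, 4, 8], degree = 3.
Handshaking lemma: 2 * 15 = 30.
A tree on 12 vertices has 11 edges. This graph has 15 edges (4 extra). Not a tree.
Diameter (longest shortest path) = 4.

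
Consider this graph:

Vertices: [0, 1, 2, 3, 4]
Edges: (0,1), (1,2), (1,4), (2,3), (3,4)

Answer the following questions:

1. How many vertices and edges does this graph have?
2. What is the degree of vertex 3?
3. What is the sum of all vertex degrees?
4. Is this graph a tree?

Count: 5 vertices, 5 edges.
Vertex 3 has neighbors [2, 4], degree = 2.
Handshaking lemma: 2 * 5 = 10.
A tree on 5 vertices has 4 edges. This graph has 5 edges (1 extra). Not a tree.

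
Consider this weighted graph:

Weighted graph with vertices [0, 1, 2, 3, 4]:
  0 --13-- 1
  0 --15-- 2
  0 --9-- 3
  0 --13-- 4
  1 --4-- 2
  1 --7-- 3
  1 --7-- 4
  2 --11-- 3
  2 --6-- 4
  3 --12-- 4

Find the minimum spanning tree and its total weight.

Applying Kruskal's algorithm (sort edges by weight, add if no cycle):
  Add (1,2) w=4
  Add (2,4) w=6
  Add (1,3) w=7
  Skip (1,4) w=7 (creates cycle)
  Add (0,3) w=9
  Skip (2,3) w=11 (creates cycle)
  Skip (3,4) w=12 (creates cycle)
  Skip (0,1) w=13 (creates cycle)
  Skip (0,4) w=13 (creates cycle)
  Skip (0,2) w=15 (creates cycle)
MST weight = 26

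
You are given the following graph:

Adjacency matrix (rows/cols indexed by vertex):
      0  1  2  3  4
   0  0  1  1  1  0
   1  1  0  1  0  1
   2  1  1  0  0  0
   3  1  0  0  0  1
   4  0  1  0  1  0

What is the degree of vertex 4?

Vertex 4 has neighbors [1, 3], so deg(4) = 2.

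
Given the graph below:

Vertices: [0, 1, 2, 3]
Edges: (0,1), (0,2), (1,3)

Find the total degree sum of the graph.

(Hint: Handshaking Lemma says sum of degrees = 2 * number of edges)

Count edges: 3 edges.
By Handshaking Lemma: sum of degrees = 2 * 3 = 6.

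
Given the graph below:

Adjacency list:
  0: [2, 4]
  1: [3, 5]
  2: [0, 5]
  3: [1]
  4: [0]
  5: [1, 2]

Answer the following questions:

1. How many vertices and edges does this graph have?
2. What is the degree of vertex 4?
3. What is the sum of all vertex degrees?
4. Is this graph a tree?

Count: 6 vertices, 5 edges.
Vertex 4 has neighbors [0], degree = 1.
Handshaking lemma: 2 * 5 = 10.
A graph is a tree iff it is connected and has exactly n-1 edges. This graph is connected (all 6 vertices in one component) and has 6-1 = 5 edges. It is a tree.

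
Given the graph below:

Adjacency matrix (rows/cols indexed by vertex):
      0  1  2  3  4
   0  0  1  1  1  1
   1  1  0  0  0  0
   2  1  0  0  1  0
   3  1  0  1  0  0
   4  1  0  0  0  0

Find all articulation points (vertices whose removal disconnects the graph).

An articulation point is a vertex whose removal disconnects the graph.
Articulation points: [0]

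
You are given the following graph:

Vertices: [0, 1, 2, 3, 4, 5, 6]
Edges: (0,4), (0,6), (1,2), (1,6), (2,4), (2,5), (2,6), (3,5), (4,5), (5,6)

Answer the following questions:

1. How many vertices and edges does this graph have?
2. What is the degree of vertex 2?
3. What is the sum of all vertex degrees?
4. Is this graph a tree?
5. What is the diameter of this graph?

Count: 7 vertices, 10 edges.
Vertex 2 has neighbors [1, 4, 5, 6], degree = 4.
Handshaking lemma: 2 * 10 = 20.
A tree on 7 vertices has 6 edges. This graph has 10 edges (4 extra). Not a tree.
Diameter (longest shortest path) = 3.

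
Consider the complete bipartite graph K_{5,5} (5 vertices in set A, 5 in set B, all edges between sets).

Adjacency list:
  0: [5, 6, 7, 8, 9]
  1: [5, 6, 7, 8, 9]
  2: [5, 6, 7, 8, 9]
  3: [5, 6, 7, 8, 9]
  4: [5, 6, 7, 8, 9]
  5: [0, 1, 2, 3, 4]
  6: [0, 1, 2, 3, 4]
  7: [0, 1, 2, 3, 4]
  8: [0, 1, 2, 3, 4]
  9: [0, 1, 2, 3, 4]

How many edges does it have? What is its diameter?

K_{5,5} has 5 * 5 = 25 edges.
Any vertex reaches any opposite-side vertex in 1 step; same-side vertices reach in 2 steps via any opposite-side vertex.
Diameter = 2.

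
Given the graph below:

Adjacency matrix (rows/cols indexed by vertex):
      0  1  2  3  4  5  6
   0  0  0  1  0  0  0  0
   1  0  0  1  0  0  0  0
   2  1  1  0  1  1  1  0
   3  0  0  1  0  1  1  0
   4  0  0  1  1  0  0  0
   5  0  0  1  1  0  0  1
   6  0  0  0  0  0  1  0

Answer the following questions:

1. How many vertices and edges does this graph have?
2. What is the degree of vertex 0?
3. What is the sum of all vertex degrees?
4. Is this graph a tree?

Count: 7 vertices, 8 edges.
Vertex 0 has neighbors [2], degree = 1.
Handshaking lemma: 2 * 8 = 16.
A tree on 7 vertices has 6 edges. This graph has 8 edges (2 extra). Not a tree.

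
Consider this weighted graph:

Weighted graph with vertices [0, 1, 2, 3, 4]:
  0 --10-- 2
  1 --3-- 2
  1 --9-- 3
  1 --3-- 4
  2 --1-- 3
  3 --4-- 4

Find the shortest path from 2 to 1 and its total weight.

Using Dijkstra's algorithm from vertex 2:
Shortest path: 2 -> 1
Total weight: 3 = 3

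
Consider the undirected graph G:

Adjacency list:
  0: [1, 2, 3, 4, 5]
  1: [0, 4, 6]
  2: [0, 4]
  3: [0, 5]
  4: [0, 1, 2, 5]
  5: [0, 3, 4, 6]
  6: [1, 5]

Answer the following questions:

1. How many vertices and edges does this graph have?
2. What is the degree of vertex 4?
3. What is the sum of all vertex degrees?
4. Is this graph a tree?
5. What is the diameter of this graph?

Count: 7 vertices, 11 edges.
Vertex 4 has neighbors [0, 1, 2, 5], degree = 4.
Handshaking lemma: 2 * 11 = 22.
A tree on 7 vertices has 6 edges. This graph has 11 edges (5 extra). Not a tree.
Diameter (longest shortest path) = 3.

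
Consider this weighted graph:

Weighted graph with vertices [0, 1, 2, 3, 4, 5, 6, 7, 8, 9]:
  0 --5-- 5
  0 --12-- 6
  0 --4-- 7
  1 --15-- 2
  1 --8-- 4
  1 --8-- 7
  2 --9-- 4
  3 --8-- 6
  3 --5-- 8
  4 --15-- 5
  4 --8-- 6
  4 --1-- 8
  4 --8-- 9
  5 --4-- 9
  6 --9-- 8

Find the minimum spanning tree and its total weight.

Applying Kruskal's algorithm (sort edges by weight, add if no cycle):
  Add (4,8) w=1
  Add (0,7) w=4
  Add (5,9) w=4
  Add (0,5) w=5
  Add (3,8) w=5
  Add (1,7) w=8
  Add (1,4) w=8
  Add (3,6) w=8
  Skip (4,6) w=8 (creates cycle)
  Skip (4,9) w=8 (creates cycle)
  Add (2,4) w=9
  Skip (6,8) w=9 (creates cycle)
  Skip (0,6) w=12 (creates cycle)
  Skip (1,2) w=15 (creates cycle)
  Skip (4,5) w=15 (creates cycle)
MST weight = 52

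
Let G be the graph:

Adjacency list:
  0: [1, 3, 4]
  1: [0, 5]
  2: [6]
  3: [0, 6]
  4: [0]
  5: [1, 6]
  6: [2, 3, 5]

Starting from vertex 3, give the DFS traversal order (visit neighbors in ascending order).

DFS from vertex 3 (neighbors processed in ascending order):
Visit order: 3, 0, 1, 5, 6, 2, 4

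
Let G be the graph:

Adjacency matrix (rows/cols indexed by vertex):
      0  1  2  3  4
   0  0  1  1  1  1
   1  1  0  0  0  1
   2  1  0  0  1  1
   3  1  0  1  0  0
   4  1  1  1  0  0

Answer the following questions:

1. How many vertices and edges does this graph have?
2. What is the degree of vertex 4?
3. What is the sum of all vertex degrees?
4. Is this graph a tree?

Count: 5 vertices, 7 edges.
Vertex 4 has neighbors [0, 1, 2], degree = 3.
Handshaking lemma: 2 * 7 = 14.
A tree on 5 vertices has 4 edges. This graph has 7 edges (3 extra). Not a tree.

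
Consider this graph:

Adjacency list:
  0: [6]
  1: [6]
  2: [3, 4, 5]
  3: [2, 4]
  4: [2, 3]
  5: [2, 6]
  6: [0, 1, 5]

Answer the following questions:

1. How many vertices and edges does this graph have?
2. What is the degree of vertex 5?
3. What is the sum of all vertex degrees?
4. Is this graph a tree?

Count: 7 vertices, 7 edges.
Vertex 5 has neighbors [2, 6], degree = 2.
Handshaking lemma: 2 * 7 = 14.
A tree on 7 vertices has 6 edges. This graph has 7 edges (1 extra). Not a tree.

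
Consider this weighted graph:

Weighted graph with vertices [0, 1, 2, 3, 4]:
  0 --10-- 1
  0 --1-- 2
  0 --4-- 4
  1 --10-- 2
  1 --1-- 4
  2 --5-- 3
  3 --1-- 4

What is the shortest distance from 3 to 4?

Using Dijkstra's algorithm from vertex 3:
Shortest path: 3 -> 4
Total weight: 1 = 1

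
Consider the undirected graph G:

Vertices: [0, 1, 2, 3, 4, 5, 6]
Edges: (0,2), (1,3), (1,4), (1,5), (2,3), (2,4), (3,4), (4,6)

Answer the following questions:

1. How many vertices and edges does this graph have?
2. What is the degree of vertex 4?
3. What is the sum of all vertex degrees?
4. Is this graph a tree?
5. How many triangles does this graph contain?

Count: 7 vertices, 8 edges.
Vertex 4 has neighbors [1, 2, 3, 6], degree = 4.
Handshaking lemma: 2 * 8 = 16.
A tree on 7 vertices has 6 edges. This graph has 8 edges (2 extra). Not a tree.
Number of triangles = 2.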